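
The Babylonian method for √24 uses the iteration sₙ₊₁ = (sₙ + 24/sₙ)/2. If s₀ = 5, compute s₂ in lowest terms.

4801/980

s₁ = (5 + 24/5)/2 = 49/10.
s₂ = (49/10 + 24/(49/10))/2 = 4801/980.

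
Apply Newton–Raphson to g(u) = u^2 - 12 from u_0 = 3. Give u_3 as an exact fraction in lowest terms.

18817/5432

g'(u) = 2u.
g(3) = -3, g'(3) = 6, so u_1 = 3 - (-3)/6 = 7/2.
g(7/2) = 1/4, g'(7/2) = 7, so u_2 = (7/2) - (1/4)/7 = 97/28.
g(97/28) = 1/784, g'(97/28) = 97/14, so u_3 = (97/28) - (1/784)/(97/14) = 18817/5432.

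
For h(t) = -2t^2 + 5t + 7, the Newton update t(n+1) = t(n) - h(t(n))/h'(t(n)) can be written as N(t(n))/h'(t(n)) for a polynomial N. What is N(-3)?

h'(t) = -4t + 5.
N(t) = t·h'(t) - h(t) = t·(-4t + 5) - (-2t^2 + 5t + 7) = -2t^2 - 7.
N(-3) = -25.

-25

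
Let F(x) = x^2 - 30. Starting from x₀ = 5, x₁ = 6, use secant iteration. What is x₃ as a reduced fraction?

F(5) = -5, F(6) = 6. x₂ = 6 - 6·(6 - 5)/(6 - (-5)) = 60/11.
F(6) = 6, F(60/11) = -30/121. x₃ = (60/11) - (-30/121)·((60/11) - 6)/((-30/121) - 6) = 115/21.

115/21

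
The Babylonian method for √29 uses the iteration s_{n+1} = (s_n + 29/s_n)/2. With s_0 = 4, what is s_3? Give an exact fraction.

s_1 = (4 + 29/4)/2 = 45/8.
s_2 = (45/8 + 29/(45/8))/2 = 3881/720.
s_3 = (3881/720 + 29/(3881/720))/2 = 30095761/5588640.

30095761/5588640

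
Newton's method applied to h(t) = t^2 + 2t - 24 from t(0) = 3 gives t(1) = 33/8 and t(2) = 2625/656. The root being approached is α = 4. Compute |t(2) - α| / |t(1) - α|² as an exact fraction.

4/41

t(1) - α = 33/8 - 4 = 1/8, so |t(1) - α| = 1/8.
t(2) - α = 2625/656 - 4 = 1/656, so |t(2) - α| = 1/656.
|t(1) - α|² = 1/64.
Ratio = (1/656) / (1/64) = 4/41.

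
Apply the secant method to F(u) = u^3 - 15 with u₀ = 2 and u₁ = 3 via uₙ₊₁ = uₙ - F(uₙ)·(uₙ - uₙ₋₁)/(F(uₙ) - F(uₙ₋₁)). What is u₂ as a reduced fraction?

45/19

F(2) = -7, F(3) = 12. u₂ = 3 - 12·(3 - 2)/(12 - (-7)) = 45/19.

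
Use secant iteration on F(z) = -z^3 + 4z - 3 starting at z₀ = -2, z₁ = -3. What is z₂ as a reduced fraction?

F(-2) = -3, F(-3) = 12. z₂ = (-3) - 12·((-3) - (-2))/(12 - (-3)) = -11/5.

-11/5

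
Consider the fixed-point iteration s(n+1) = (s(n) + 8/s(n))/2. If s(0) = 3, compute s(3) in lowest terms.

s(1) = (3 + 8/3)/2 = 17/6.
s(2) = (17/6 + 8/(17/6))/2 = 577/204.
s(3) = (577/204 + 8/(577/204))/2 = 665857/235416.

665857/235416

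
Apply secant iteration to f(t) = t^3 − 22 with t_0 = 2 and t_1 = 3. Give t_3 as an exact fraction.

24946/8917

f(2) = −14, f(3) = 5. t_2 = 3 − 5·(3 − 2)/(5 − (−14)) = 52/19.
f(3) = 5, f(52/19) = −10290/6859. t_3 = (52/19) − (−10290/6859)·((52/19) − 3)/((−10290/6859) − 5) = 24946/8917.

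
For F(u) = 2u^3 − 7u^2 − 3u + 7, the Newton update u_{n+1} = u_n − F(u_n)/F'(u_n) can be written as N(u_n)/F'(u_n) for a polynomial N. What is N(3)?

F'(u) = 6u^2 − 14u − 3.
N(u) = u·F'(u) − F(u) = u·(6u^2 − 14u − 3) − (2u^3 − 7u^2 − 3u + 7) = 4u^3 − 7u^2 − 7.
N(3) = 38.

38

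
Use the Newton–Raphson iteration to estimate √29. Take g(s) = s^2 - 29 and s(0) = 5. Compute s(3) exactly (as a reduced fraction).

g'(s) = 2s.
g(5) = -4, g'(5) = 10, so s(1) = 5 - (-4)/10 = 27/5.
g(27/5) = 4/25, g'(27/5) = 54/5, so s(2) = (27/5) - (4/25)/(54/5) = 727/135.
g(727/135) = 4/18225, g'(727/135) = 1454/135, so s(3) = (727/135) - (4/18225)/(1454/135) = 528527/98145.

528527/98145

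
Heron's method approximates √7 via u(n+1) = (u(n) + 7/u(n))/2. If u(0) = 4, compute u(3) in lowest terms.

u(1) = (4 + 7/4)/2 = 23/8.
u(2) = (23/8 + 7/(23/8))/2 = 977/368.
u(3) = (977/368 + 7/(977/368))/2 = 1902497/719072.

1902497/719072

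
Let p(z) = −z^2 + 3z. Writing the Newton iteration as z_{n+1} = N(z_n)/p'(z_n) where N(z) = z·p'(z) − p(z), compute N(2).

p'(z) = −2z + 3.
N(z) = z·p'(z) − p(z) = z·(−2z + 3) − (−z^2 + 3z) = −z^2.
N(2) = −4.

−4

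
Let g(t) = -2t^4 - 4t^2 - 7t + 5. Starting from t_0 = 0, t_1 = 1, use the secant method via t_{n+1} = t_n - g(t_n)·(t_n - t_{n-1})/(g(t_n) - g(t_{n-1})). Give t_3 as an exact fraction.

g(0) = 5, g(1) = -8. t_2 = 1 - (-8)·(1 - 0)/((-8) - 5) = 5/13.
g(1) = -8, g(5/13) = 47760/28561. t_3 = (5/13) - (47760/28561)·((5/13) - 1)/((47760/28561) - (-8)) = 16955/34531.

16955/34531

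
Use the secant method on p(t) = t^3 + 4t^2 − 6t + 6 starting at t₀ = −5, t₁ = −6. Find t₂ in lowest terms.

p(−5) = 11, p(−6) = −30. t₂ = (−6) − (−30)·((−6) − (−5))/((−30) − 11) = −216/41.

−216/41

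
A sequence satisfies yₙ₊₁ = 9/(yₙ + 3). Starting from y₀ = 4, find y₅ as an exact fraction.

y₁ = 9/(4 + 3) = 9/7.
y₂ = 9/(9/7 + 3) = 21/10.
y₃ = 9/(21/10 + 3) = 30/17.
y₄ = 9/(30/17 + 3) = 17/9.
y₅ = 9/(17/9 + 3) = 81/44.

81/44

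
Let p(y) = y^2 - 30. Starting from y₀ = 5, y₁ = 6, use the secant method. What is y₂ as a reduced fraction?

60/11

p(5) = -5, p(6) = 6. y₂ = 6 - 6·(6 - 5)/(6 - (-5)) = 60/11.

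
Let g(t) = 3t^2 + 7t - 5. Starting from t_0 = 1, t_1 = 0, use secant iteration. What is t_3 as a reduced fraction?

g(1) = 5, g(0) = -5. t_2 = 0 - (-5)·(0 - 1)/((-5) - 5) = 1/2.
g(0) = -5, g(1/2) = -3/4. t_3 = (1/2) - (-3/4)·((1/2) - 0)/((-3/4) - (-5)) = 10/17.

10/17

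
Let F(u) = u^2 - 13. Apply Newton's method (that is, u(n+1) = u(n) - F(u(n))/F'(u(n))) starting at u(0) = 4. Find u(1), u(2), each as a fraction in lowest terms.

F'(u) = 2u.
F(4) = 3, F'(4) = 8, so u(1) = 4 - 3/8 = 29/8.
F(29/8) = 9/64, F'(29/8) = 29/4, so u(2) = (29/8) - (9/64)/(29/4) = 1673/464.

u(1) = 29/8, u(2) = 1673/464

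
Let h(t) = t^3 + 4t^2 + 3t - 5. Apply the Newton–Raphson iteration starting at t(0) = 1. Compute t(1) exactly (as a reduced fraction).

h'(t) = 3t^2 + 8t + 3.
h(1) = 3, h'(1) = 14, so t(1) = 1 - 3/14 = 11/14.

11/14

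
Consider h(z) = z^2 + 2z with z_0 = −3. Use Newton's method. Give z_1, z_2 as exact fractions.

z_1 = −9/4, z_2 = −81/40

h'(z) = 2z + 2.
h(−3) = 3, h'(−3) = −4, so z_1 = (−3) − 3/(−4) = −9/4.
h(−9/4) = 9/16, h'(−9/4) = −5/2, so z_2 = (−9/4) − (9/16)/(−5/2) = −81/40.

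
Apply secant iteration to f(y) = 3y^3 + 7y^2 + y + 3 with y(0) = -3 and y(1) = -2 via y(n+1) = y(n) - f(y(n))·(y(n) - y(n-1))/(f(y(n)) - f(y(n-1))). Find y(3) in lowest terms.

-14847/6101

f(-3) = -18, f(-2) = 5. y(2) = (-2) - 5·((-2) - (-3))/(5 - (-18)) = -51/23.
f(-2) = 5, f(-51/23) = 30330/12167. y(3) = (-51/23) - (30330/12167)·((-51/23) - (-2))/((30330/12167) - 5) = -14847/6101.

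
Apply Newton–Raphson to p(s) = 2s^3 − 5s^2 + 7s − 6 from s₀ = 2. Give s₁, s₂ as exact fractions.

p'(s) = 6s^2 − 10s + 7.
p(2) = 4, p'(2) = 11, so s₁ = 2 − 4/11 = 18/11.
p(18/11) = 1104/1331, p'(18/11) = 811/121, so s₂ = (18/11) − (1104/1331)/(811/121) = 13494/8921.

s₁ = 18/11, s₂ = 13494/8921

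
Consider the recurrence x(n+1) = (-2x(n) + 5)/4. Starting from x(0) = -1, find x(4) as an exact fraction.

x(1) = (-2·(-1) + 5)/4 = 7/4.
x(2) = (-2·(7/4) + 5)/4 = 3/8.
x(3) = (-2·(3/8) + 5)/4 = 17/16.
x(4) = (-2·(17/16) + 5)/4 = 23/32.

23/32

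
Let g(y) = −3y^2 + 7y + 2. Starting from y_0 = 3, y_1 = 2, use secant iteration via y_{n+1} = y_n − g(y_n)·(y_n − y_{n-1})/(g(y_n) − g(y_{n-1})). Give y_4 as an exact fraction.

g(3) = −4, g(2) = 4. y_2 = 2 − 4·(2 − 3)/(4 − (−4)) = 5/2.
g(2) = 4, g(5/2) = 3/4. y_3 = (5/2) − (3/4)·((5/2) − 2)/((3/4) − 4) = 34/13.
g(5/2) = 3/4, g(34/13) = −36/169. y_4 = (34/13) − (−36/169)·((34/13) − (5/2))/((−36/169) − (3/4)) = 562/217.

562/217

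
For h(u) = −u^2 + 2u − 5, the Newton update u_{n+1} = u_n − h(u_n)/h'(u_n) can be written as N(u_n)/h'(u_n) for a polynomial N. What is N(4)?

h'(u) = −2u + 2.
N(u) = u·h'(u) − h(u) = u·(−2u + 2) − (−u^2 + 2u − 5) = −u^2 + 5.
N(4) = −11.

−11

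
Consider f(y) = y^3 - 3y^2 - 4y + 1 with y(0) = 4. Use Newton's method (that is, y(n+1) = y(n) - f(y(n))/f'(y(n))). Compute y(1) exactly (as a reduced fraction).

f'(y) = 3y^2 - 6y - 4.
f(4) = 1, f'(4) = 20, so y(1) = 4 - 1/20 = 79/20.

79/20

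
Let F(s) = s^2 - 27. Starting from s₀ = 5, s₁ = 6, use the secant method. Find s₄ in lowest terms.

1351/260

F(5) = -2, F(6) = 9. s₂ = 6 - 9·(6 - 5)/(9 - (-2)) = 57/11.
F(6) = 9, F(57/11) = -18/121. s₃ = (57/11) - (-18/121)·((57/11) - 6)/((-18/121) - 9) = 213/41.
F(57/11) = -18/121, F(213/41) = -18/1681. s₄ = (213/41) - (-18/1681)·((213/41) - (57/11))/((-18/1681) - (-18/121)) = 1351/260.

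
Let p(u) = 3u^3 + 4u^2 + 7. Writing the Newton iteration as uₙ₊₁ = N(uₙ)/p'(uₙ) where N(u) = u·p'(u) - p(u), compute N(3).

p'(u) = 9u^2 + 8u.
N(u) = u·p'(u) - p(u) = u·(9u^2 + 8u) - (3u^3 + 4u^2 + 7) = 6u^3 + 4u^2 - 7.
N(3) = 191.

191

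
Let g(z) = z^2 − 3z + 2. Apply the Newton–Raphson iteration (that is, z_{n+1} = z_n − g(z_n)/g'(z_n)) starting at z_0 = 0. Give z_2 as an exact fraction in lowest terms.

14/15

g'(z) = 2z − 3.
g(0) = 2, g'(0) = −3, so z_1 = 0 − 2/(−3) = 2/3.
g(2/3) = 4/9, g'(2/3) = −5/3, so z_2 = (2/3) − (4/9)/(−5/3) = 14/15.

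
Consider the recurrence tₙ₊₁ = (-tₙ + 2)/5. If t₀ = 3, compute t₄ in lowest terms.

t₁ = (-3 + 2)/5 = -1/5.
t₂ = (-(-1/5) + 2)/5 = 11/25.
t₃ = (-(11/25) + 2)/5 = 39/125.
t₄ = (-(39/125) + 2)/5 = 211/625.

211/625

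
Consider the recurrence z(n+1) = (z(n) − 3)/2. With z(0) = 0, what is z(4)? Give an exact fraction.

z(1) = (0 − 3)/2 = −3/2.
z(2) = ((−3/2) − 3)/2 = −9/4.
z(3) = ((−9/4) − 3)/2 = −21/8.
z(4) = ((−21/8) − 3)/2 = −45/16.

−45/16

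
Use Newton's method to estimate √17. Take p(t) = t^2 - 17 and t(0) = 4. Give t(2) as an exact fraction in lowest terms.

2177/528

p'(t) = 2t.
p(4) = -1, p'(4) = 8, so t(1) = 4 - (-1)/8 = 33/8.
p(33/8) = 1/64, p'(33/8) = 33/4, so t(2) = (33/8) - (1/64)/(33/4) = 2177/528.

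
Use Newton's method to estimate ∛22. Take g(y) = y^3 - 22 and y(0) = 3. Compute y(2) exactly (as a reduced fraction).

g'(y) = 3y^2.
g(3) = 5, g'(3) = 27, so y(1) = 3 - 5/27 = 76/27.
g(76/27) = 5950/19683, g'(76/27) = 5776/243, so y(2) = (76/27) - (5950/19683)/(5776/243) = 655489/233928.

655489/233928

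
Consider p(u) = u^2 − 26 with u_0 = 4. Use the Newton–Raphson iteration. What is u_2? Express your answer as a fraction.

p'(u) = 2u.
p(4) = −10, p'(4) = 8, so u_1 = 4 − (−10)/8 = 21/4.
p(21/4) = 25/16, p'(21/4) = 21/2, so u_2 = (21/4) − (25/16)/(21/2) = 857/168.

857/168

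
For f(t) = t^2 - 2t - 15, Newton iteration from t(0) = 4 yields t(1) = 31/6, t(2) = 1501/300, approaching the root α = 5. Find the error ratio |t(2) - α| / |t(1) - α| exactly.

t(1) - α = 31/6 - 5 = 1/6, so |t(1) - α| = 1/6.
t(2) - α = 1501/300 - 5 = 1/300, so |t(2) - α| = 1/300.
Ratio = (1/300) / (1/6) = 1/50.

1/50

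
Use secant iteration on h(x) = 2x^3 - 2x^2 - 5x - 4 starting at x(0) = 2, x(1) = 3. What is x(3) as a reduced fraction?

h(2) = -6, h(3) = 17. x(2) = 3 - 17·(3 - 2)/(17 - (-6)) = 52/23.
h(3) = 17, h(52/23) = -29376/12167. x(3) = (52/23) - (-29376/12167)·((52/23) - 3)/((-29376/12167) - 17) = 32692/13895.

32692/13895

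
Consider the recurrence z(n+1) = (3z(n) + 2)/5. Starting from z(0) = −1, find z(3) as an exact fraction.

z(1) = (3·(−1) + 2)/5 = −1/5.
z(2) = (3·(−1/5) + 2)/5 = 7/25.
z(3) = (3·(7/25) + 2)/5 = 71/125.

71/125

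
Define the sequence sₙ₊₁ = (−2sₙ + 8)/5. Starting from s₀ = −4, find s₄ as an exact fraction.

632/625

s₁ = (−2·(−4) + 8)/5 = 16/5.
s₂ = (−2·(16/5) + 8)/5 = 8/25.
s₃ = (−2·(8/25) + 8)/5 = 184/125.
s₄ = (−2·(184/125) + 8)/5 = 632/625.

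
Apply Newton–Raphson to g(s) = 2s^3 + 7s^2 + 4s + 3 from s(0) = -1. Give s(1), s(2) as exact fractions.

g'(s) = 6s^2 + 14s + 4.
g(-1) = 4, g'(-1) = -4, so s(1) = (-1) - 4/(-4) = 0.
g(0) = 3, g'(0) = 4, so s(2) = 0 - 3/4 = -3/4.

s(1) = 0, s(2) = -3/4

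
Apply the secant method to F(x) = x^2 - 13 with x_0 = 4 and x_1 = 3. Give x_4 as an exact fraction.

F(4) = 3, F(3) = -4. x_2 = 3 - (-4)·(3 - 4)/((-4) - 3) = 25/7.
F(3) = -4, F(25/7) = -12/49. x_3 = (25/7) - (-12/49)·((25/7) - 3)/((-12/49) - (-4)) = 83/23.
F(25/7) = -12/49, F(83/23) = 12/529. x_4 = (83/23) - (12/529)·((83/23) - (25/7))/((12/529) - (-12/49)) = 1042/289.

1042/289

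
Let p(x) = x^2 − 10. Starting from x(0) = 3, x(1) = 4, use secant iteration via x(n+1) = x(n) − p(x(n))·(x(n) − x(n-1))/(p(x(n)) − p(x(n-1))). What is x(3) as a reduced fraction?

79/25

p(3) = −1, p(4) = 6. x(2) = 4 − 6·(4 − 3)/(6 − (−1)) = 22/7.
p(4) = 6, p(22/7) = −6/49. x(3) = (22/7) − (−6/49)·((22/7) − 4)/((−6/49) − 6) = 79/25.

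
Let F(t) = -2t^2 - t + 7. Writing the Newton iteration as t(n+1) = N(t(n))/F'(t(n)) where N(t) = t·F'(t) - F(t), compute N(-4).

-39

F'(t) = -4t - 1.
N(t) = t·F'(t) - F(t) = t·(-4t - 1) - (-2t^2 - t + 7) = -2t^2 - 7.
N(-4) = -39.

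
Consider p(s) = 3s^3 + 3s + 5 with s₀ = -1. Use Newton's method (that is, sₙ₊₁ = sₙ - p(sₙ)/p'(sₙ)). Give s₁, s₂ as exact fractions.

s₁ = -11/12, s₂ = -2771/3042

p'(s) = 9s^2 + 3.
p(-1) = -1, p'(-1) = 12, so s₁ = (-1) - (-1)/12 = -11/12.
p(-11/12) = -35/576, p'(-11/12) = 169/16, so s₂ = (-11/12) - (-35/576)/(169/16) = -2771/3042.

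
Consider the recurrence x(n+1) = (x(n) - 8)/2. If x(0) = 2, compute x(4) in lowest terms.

-59/8

x(1) = (2 - 8)/2 = -3.
x(2) = ((-3) - 8)/2 = -11/2.
x(3) = ((-11/2) - 8)/2 = -27/4.
x(4) = ((-27/4) - 8)/2 = -59/8.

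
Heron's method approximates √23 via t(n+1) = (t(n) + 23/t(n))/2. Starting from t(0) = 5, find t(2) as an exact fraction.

t(1) = (5 + 23/5)/2 = 24/5.
t(2) = (24/5 + 23/(24/5))/2 = 1151/240.

1151/240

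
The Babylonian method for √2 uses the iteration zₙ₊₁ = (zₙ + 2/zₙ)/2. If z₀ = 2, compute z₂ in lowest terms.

z₁ = (2 + 2/2)/2 = 3/2.
z₂ = (3/2 + 2/(3/2))/2 = 17/12.

17/12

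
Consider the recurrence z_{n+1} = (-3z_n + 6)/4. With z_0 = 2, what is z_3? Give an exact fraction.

3/8

z_1 = (-3·2 + 6)/4 = 0.
z_2 = (-3·0 + 6)/4 = 3/2.
z_3 = (-3·(3/2) + 6)/4 = 3/8.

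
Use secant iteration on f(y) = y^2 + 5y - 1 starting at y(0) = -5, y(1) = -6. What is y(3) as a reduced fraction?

-192/37

f(-5) = -1, f(-6) = 5. y(2) = (-6) - 5·((-6) - (-5))/(5 - (-1)) = -31/6.
f(-6) = 5, f(-31/6) = -5/36. y(3) = (-31/6) - (-5/36)·((-31/6) - (-6))/((-5/36) - 5) = -192/37.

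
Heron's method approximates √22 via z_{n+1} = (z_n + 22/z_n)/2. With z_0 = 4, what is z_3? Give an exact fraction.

z_1 = (4 + 22/4)/2 = 19/4.
z_2 = (19/4 + 22/(19/4))/2 = 713/152.
z_3 = (713/152 + 22/(713/152))/2 = 1016657/216752.

1016657/216752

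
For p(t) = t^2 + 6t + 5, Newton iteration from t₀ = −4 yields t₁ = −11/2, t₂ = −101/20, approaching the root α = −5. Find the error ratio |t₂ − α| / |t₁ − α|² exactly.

1/5

t₁ − α = −11/2 − (−5) = −11/2 + 5 = −1/2, so |t₁ − α| = 1/2.
t₂ − α = −101/20 − (−5) = −101/20 + 5 = −1/20, so |t₂ − α| = 1/20.
|t₁ − α|² = 1/4.
Ratio = (1/20) / (1/4) = 1/5.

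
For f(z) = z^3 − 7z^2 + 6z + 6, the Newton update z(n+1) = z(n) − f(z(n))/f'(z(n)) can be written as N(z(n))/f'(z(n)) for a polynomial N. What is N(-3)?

−123

f'(z) = 3z^2 − 14z + 6.
N(z) = z·f'(z) − f(z) = z·(3z^2 − 14z + 6) − (z^3 − 7z^2 + 6z + 6) = 2z^3 − 7z^2 − 6.
N(-3) = −123.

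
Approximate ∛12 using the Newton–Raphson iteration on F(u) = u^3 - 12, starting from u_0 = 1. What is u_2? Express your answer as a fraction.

1453/441

F'(u) = 3u^2.
F(1) = -11, F'(1) = 3, so u_1 = 1 - (-11)/3 = 14/3.
F(14/3) = 2420/27, F'(14/3) = 196/3, so u_2 = (14/3) - (2420/27)/(196/3) = 1453/441.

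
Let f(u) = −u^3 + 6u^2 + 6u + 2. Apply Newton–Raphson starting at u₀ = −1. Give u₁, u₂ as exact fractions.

u₁ = −2/3, u₂ = −17/45

f'(u) = −3u^2 + 12u + 6.
f(−1) = 3, f'(−1) = −9, so u₁ = (−1) − 3/(−9) = −2/3.
f(−2/3) = 26/27, f'(−2/3) = −10/3, so u₂ = (−2/3) − (26/27)/(−10/3) = −17/45.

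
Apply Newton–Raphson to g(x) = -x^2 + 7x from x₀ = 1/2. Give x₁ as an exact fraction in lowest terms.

-1/24

g'(x) = -2x + 7.
g(1/2) = 13/4, g'(1/2) = 6, so x₁ = (1/2) - (13/4)/6 = -1/24.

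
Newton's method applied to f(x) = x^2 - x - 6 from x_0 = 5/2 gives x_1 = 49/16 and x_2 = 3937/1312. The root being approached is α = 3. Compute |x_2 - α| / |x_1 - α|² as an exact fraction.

x_1 - α = 49/16 - 3 = 1/16, so |x_1 - α| = 1/16.
x_2 - α = 3937/1312 - 3 = 1/1312, so |x_2 - α| = 1/1312.
|x_1 - α|² = 1/256.
Ratio = (1/1312) / (1/256) = 8/41.

8/41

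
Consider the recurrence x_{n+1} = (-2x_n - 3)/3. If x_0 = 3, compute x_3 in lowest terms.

x_1 = (-2·3 - 3)/3 = -3.
x_2 = (-2·(-3) - 3)/3 = 1.
x_3 = (-2·1 - 3)/3 = -5/3.

-5/3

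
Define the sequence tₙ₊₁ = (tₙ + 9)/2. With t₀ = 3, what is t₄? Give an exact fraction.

69/8

t₁ = (3 + 9)/2 = 6.
t₂ = (6 + 9)/2 = 15/2.
t₃ = ((15/2) + 9)/2 = 33/4.
t₄ = ((33/4) + 9)/2 = 69/8.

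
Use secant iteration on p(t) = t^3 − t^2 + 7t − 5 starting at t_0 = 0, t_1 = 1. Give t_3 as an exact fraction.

p(0) = −5, p(1) = 2. t_2 = 1 − 2·(1 − 0)/(2 − (−5)) = 5/7.
p(1) = 2, p(5/7) = −50/343. t_3 = (5/7) − (−50/343)·((5/7) − 1)/((−50/343) − 2) = 135/184.

135/184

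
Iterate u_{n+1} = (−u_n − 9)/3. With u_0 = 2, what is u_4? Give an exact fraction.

u_1 = (−2 − 9)/3 = −11/3.
u_2 = (−(−11/3) − 9)/3 = −16/9.
u_3 = (−(−16/9) − 9)/3 = −65/27.
u_4 = (−(−65/27) − 9)/3 = −178/81.

−178/81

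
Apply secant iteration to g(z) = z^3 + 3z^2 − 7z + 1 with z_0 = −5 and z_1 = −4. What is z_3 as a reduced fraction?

g(−5) = −14, g(−4) = 13. z_2 = (−4) − 13·((−4) − (−5))/(13 − (−14)) = −121/27.
g(−4) = 13, g(−121/27) = 51506/19683. z_3 = (−121/27) − (51506/19683)·((−121/27) − (−4))/((51506/19683) − 13) = −72361/15721.

−72361/15721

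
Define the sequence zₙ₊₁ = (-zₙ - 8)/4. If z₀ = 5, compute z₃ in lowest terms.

-109/64

z₁ = (-5 - 8)/4 = -13/4.
z₂ = (-(-13/4) - 8)/4 = -19/16.
z₃ = (-(-19/16) - 8)/4 = -109/64.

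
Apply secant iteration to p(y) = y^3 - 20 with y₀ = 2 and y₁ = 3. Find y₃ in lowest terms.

p(2) = -12, p(3) = 7. y₂ = 3 - 7·(3 - 2)/(7 - (-12)) = 50/19.
p(3) = 7, p(50/19) = -12180/6859. y₃ = (50/19) - (-12180/6859)·((50/19) - 3)/((-12180/6859) - 7) = 23270/8599.

23270/8599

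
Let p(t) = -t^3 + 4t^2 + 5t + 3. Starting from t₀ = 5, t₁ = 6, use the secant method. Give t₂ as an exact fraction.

71/14

p(5) = 3, p(6) = -39. t₂ = 6 - (-39)·(6 - 5)/((-39) - 3) = 71/14.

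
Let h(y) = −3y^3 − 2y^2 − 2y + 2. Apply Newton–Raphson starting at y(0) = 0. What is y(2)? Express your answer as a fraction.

h'(y) = −9y^2 − 4y − 2.
h(0) = 2, h'(0) = −2, so y(1) = 0 − 2/(−2) = 1.
h(1) = −5, h'(1) = −15, so y(2) = 1 − (−5)/(−15) = 2/3.

2/3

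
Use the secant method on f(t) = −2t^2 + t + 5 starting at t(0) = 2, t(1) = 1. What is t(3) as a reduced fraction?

43/23

f(2) = −1, f(1) = 4. t(2) = 1 − 4·(1 − 2)/(4 − (−1)) = 9/5.
f(1) = 4, f(9/5) = 8/25. t(3) = (9/5) − (8/25)·((9/5) − 1)/((8/25) − 4) = 43/23.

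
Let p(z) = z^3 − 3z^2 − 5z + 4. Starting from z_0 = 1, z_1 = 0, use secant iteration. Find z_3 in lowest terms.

196/313

p(1) = −3, p(0) = 4. z_2 = 0 − 4·(0 − 1)/(4 − (−3)) = 4/7.
p(0) = 4, p(4/7) = 120/343. z_3 = (4/7) − (120/343)·((4/7) − 0)/((120/343) − 4) = 196/313.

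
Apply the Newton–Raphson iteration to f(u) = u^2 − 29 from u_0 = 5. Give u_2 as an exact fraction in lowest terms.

727/135

f'(u) = 2u.
f(5) = −4, f'(5) = 10, so u_1 = 5 − (−4)/10 = 27/5.
f(27/5) = 4/25, f'(27/5) = 54/5, so u_2 = (27/5) − (4/25)/(54/5) = 727/135.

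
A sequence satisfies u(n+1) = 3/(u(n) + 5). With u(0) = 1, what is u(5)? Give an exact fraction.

u(1) = 3/(1 + 5) = 1/2.
u(2) = 3/(1/2 + 5) = 6/11.
u(3) = 3/(6/11 + 5) = 33/61.
u(4) = 3/(33/61 + 5) = 183/338.
u(5) = 3/(183/338 + 5) = 1014/1873.

1014/1873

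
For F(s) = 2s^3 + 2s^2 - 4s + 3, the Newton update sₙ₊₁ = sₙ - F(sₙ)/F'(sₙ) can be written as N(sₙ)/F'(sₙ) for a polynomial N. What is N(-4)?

F'(s) = 6s^2 + 4s - 4.
N(s) = s·F'(s) - F(s) = s·(6s^2 + 4s - 4) - (2s^3 + 2s^2 - 4s + 3) = 4s^3 + 2s^2 - 3.
N(-4) = -227.

-227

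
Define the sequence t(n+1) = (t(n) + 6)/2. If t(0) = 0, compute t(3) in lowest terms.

t(1) = (0 + 6)/2 = 3.
t(2) = (3 + 6)/2 = 9/2.
t(3) = ((9/2) + 6)/2 = 21/4.

21/4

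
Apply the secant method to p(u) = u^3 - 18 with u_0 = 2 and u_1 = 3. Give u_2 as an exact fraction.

48/19

p(2) = -10, p(3) = 9. u_2 = 3 - 9·(3 - 2)/(9 - (-10)) = 48/19.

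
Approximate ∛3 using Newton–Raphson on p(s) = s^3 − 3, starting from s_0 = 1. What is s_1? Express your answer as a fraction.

p'(s) = 3s^2.
p(1) = −2, p'(1) = 3, so s_1 = 1 − (−2)/3 = 5/3.

5/3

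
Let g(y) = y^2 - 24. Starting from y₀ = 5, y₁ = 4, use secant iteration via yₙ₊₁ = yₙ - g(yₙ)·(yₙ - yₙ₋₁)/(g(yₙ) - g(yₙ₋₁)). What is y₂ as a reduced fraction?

g(5) = 1, g(4) = -8. y₂ = 4 - (-8)·(4 - 5)/((-8) - 1) = 44/9.

44/9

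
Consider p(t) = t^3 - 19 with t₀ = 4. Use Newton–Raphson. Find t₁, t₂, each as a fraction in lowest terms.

t₁ = 49/16, t₂ = 52187/19208

p'(t) = 3t^2.
p(4) = 45, p'(4) = 48, so t₁ = 4 - 45/48 = 49/16.
p(49/16) = 39825/4096, p'(49/16) = 7203/256, so t₂ = (49/16) - (39825/4096)/(7203/256) = 52187/19208.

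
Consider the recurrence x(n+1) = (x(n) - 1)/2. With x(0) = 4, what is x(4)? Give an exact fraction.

-11/16

x(1) = (4 - 1)/2 = 3/2.
x(2) = ((3/2) - 1)/2 = 1/4.
x(3) = ((1/4) - 1)/2 = -3/8.
x(4) = ((-3/8) - 1)/2 = -11/16.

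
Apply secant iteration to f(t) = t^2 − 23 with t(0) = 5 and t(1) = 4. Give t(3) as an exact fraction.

f(5) = 2, f(4) = −7. t(2) = 4 − (−7)·(4 − 5)/((−7) − 2) = 43/9.
f(4) = −7, f(43/9) = −14/81. t(3) = (43/9) − (−14/81)·((43/9) − 4)/((−14/81) − (−7)) = 379/79.

379/79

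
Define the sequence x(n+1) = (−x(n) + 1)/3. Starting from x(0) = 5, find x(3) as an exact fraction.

x(1) = (−5 + 1)/3 = −4/3.
x(2) = (−(−4/3) + 1)/3 = 7/9.
x(3) = (−(7/9) + 1)/3 = 2/27.

2/27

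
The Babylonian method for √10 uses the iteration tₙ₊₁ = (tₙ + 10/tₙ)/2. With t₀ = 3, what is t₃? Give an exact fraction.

1039681/328776

t₁ = (3 + 10/3)/2 = 19/6.
t₂ = (19/6 + 10/(19/6))/2 = 721/228.
t₃ = (721/228 + 10/(721/228))/2 = 1039681/328776.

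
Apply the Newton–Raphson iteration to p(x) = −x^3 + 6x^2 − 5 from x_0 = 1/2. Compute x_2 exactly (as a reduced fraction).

p'(x) = −3x^2 + 12x.
p(1/2) = −29/8, p'(1/2) = 21/4, so x_1 = (1/2) − (−29/8)/(21/4) = 25/21.
p(25/21) = 16820/9261, p'(25/21) = 1475/147, so x_2 = (25/21) − (16820/9261)/(1475/147) = 18761/18585.

18761/18585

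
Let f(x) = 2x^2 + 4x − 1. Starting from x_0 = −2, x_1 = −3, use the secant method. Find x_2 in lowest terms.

−13/6

f(−2) = −1, f(−3) = 5. x_2 = (−3) − 5·((−3) − (−2))/(5 − (−1)) = −13/6.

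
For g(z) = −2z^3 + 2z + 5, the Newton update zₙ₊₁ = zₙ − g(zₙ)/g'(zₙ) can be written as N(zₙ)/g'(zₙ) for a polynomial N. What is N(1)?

g'(z) = −6z^2 + 2.
N(z) = z·g'(z) − g(z) = z·(−6z^2 + 2) − (−2z^3 + 2z + 5) = −4z^3 − 5.
N(1) = −9.

−9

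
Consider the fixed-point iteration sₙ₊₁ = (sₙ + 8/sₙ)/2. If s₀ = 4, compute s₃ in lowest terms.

577/204

s₁ = (4 + 8/4)/2 = 3.
s₂ = (3 + 8/3)/2 = 17/6.
s₃ = (17/6 + 8/(17/6))/2 = 577/204.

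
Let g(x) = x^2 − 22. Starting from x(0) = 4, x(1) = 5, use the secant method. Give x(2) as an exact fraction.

14/3

g(4) = −6, g(5) = 3. x(2) = 5 − 3·(5 − 4)/(3 − (−6)) = 14/3.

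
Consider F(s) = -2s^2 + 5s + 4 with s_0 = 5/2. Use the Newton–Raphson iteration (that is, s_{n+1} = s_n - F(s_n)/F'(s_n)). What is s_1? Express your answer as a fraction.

F'(s) = -4s + 5.
F(5/2) = 4, F'(5/2) = -5, so s_1 = (5/2) - 4/(-5) = 33/10.

33/10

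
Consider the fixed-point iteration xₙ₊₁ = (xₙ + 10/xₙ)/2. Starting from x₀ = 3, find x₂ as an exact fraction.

x₁ = (3 + 10/3)/2 = 19/6.
x₂ = (19/6 + 10/(19/6))/2 = 721/228.

721/228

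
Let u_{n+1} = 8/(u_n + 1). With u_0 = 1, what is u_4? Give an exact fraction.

u_1 = 8/(1 + 1) = 4.
u_2 = 8/(4 + 1) = 8/5.
u_3 = 8/(8/5 + 1) = 40/13.
u_4 = 8/(40/13 + 1) = 104/53.

104/53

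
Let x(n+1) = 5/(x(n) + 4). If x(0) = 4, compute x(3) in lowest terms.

185/188

x(1) = 5/(4 + 4) = 5/8.
x(2) = 5/(5/8 + 4) = 40/37.
x(3) = 5/(40/37 + 4) = 185/188.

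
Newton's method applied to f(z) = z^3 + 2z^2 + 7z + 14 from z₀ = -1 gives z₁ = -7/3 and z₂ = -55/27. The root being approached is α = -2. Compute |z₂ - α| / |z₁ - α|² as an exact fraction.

1/3

z₁ - α = -7/3 - (-2) = -7/3 + 2 = -1/3, so |z₁ - α| = 1/3.
z₂ - α = -55/27 - (-2) = -55/27 + 2 = -1/27, so |z₂ - α| = 1/27.
|z₁ - α|² = 1/9.
Ratio = (1/27) / (1/9) = 1/3.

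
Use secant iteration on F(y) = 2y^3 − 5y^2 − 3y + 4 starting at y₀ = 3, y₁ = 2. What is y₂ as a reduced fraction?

13/5

F(3) = 4, F(2) = −6. y₂ = 2 − (−6)·(2 − 3)/((−6) − 4) = 13/5.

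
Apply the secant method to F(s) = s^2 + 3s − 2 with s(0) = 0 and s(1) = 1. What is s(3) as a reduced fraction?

F(0) = −2, F(1) = 2. s(2) = 1 − 2·(1 − 0)/(2 − (−2)) = 1/2.
F(1) = 2, F(1/2) = −1/4. s(3) = (1/2) − (−1/4)·((1/2) − 1)/((−1/4) − 2) = 5/9.

5/9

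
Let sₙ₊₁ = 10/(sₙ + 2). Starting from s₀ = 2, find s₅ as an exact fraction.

415/178

s₁ = 10/(2 + 2) = 5/2.
s₂ = 10/(5/2 + 2) = 20/9.
s₃ = 10/(20/9 + 2) = 45/19.
s₄ = 10/(45/19 + 2) = 190/83.
s₅ = 10/(190/83 + 2) = 415/178.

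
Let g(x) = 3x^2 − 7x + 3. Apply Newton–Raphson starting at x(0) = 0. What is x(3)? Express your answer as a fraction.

98067/173383

g'(x) = 6x − 7.
g(0) = 3, g'(0) = −7, so x(1) = 0 − 3/(−7) = 3/7.
g(3/7) = 27/49, g'(3/7) = −31/7, so x(2) = (3/7) − (27/49)/(−31/7) = 120/217.
g(120/217) = 2187/47089, g'(120/217) = −799/217, so x(3) = (120/217) − (2187/47089)/(−799/217) = 98067/173383.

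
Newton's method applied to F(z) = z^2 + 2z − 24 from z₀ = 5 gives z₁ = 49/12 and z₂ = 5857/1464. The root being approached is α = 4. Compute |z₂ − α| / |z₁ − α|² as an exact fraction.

6/61

z₁ − α = 49/12 − 4 = 1/12, so |z₁ − α| = 1/12.
z₂ − α = 5857/1464 − 4 = 1/1464, so |z₂ − α| = 1/1464.
|z₁ − α|² = 1/144.
Ratio = (1/1464) / (1/144) = 6/61.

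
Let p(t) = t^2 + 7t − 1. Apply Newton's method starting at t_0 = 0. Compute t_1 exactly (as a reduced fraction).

p'(t) = 2t + 7.
p(0) = −1, p'(0) = 7, so t_1 = 0 − (−1)/7 = 1/7.

1/7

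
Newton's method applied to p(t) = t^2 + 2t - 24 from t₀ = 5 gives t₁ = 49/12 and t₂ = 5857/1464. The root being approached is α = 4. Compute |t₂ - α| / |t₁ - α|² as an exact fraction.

t₁ - α = 49/12 - 4 = 1/12, so |t₁ - α| = 1/12.
t₂ - α = 5857/1464 - 4 = 1/1464, so |t₂ - α| = 1/1464.
|t₁ - α|² = 1/144.
Ratio = (1/1464) / (1/144) = 6/61.

6/61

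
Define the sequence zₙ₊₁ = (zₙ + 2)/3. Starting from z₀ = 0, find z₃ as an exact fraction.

26/27

z₁ = (0 + 2)/3 = 2/3.
z₂ = ((2/3) + 2)/3 = 8/9.
z₃ = ((8/9) + 2)/3 = 26/27.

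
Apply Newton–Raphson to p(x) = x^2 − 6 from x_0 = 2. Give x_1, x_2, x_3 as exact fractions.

x_1 = 5/2, x_2 = 49/20, x_3 = 4801/1960

p'(x) = 2x.
p(2) = −2, p'(2) = 4, so x_1 = 2 − (−2)/4 = 5/2.
p(5/2) = 1/4, p'(5/2) = 5, so x_2 = (5/2) − (1/4)/5 = 49/20.
p(49/20) = 1/400, p'(49/20) = 49/10, so x_3 = (49/20) − (1/400)/(49/10) = 4801/1960.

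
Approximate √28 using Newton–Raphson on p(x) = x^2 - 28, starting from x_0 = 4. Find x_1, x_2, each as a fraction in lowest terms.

p'(x) = 2x.
p(4) = -12, p'(4) = 8, so x_1 = 4 - (-12)/8 = 11/2.
p(11/2) = 9/4, p'(11/2) = 11, so x_2 = (11/2) - (9/4)/11 = 233/44.

x_1 = 11/2, x_2 = 233/44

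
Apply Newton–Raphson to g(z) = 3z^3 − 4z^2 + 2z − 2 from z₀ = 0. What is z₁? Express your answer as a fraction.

g'(z) = 9z^2 − 8z + 2.
g(0) = −2, g'(0) = 2, so z₁ = 0 − (−2)/2 = 1.

1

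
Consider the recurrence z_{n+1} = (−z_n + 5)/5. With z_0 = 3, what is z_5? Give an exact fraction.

z_1 = (−3 + 5)/5 = 2/5.
z_2 = (−(2/5) + 5)/5 = 23/25.
z_3 = (−(23/25) + 5)/5 = 102/125.
z_4 = (−(102/125) + 5)/5 = 523/625.
z_5 = (−(523/625) + 5)/5 = 2602/3125.

2602/3125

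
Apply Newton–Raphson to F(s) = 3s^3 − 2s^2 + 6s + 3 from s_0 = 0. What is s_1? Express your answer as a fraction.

−1/2

F'(s) = 9s^2 − 4s + 6.
F(0) = 3, F'(0) = 6, so s_1 = 0 − 3/6 = −1/2.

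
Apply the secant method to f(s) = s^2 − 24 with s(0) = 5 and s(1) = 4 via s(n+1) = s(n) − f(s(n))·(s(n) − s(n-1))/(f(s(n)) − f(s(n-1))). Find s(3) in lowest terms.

f(5) = 1, f(4) = −8. s(2) = 4 − (−8)·(4 − 5)/((−8) − 1) = 44/9.
f(4) = −8, f(44/9) = −8/81. s(3) = (44/9) − (−8/81)·((44/9) − 4)/((−8/81) − (−8)) = 49/10.

49/10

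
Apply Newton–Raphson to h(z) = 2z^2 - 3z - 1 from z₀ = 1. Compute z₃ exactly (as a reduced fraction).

803/441

h'(z) = 4z - 3.
h(1) = -2, h'(1) = 1, so z₁ = 1 - (-2)/1 = 3.
h(3) = 8, h'(3) = 9, so z₂ = 3 - 8/9 = 19/9.
h(19/9) = 128/81, h'(19/9) = 49/9, so z₃ = (19/9) - (128/81)/(49/9) = 803/441.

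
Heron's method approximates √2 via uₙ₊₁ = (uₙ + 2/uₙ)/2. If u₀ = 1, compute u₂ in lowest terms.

u₁ = (1 + 2/1)/2 = 3/2.
u₂ = (3/2 + 2/(3/2))/2 = 17/12.

17/12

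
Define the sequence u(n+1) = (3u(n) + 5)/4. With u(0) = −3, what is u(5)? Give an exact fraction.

397/128

u(1) = (3·(−3) + 5)/4 = −1.
u(2) = (3·(−1) + 5)/4 = 1/2.
u(3) = (3·(1/2) + 5)/4 = 13/8.
u(4) = (3·(13/8) + 5)/4 = 79/32.
u(5) = (3·(79/32) + 5)/4 = 397/128.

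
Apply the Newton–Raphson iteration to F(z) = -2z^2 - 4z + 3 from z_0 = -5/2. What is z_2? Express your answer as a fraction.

-1177/456

F'(z) = -4z - 4.
F(-5/2) = 1/2, F'(-5/2) = 6, so z_1 = (-5/2) - (1/2)/6 = -31/12.
F(-31/12) = -1/72, F'(-31/12) = 19/3, so z_2 = (-31/12) - (-1/72)/(19/3) = -1177/456.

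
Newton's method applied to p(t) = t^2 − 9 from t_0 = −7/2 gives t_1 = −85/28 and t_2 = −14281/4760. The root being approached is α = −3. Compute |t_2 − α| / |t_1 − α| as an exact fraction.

t_1 − α = −85/28 − (−3) = −85/28 + 3 = −1/28, so |t_1 − α| = 1/28.
t_2 − α = −14281/4760 − (−3) = −14281/4760 + 3 = −1/4760, so |t_2 − α| = 1/4760.
Ratio = (1/4760) / (1/28) = 1/170.

1/170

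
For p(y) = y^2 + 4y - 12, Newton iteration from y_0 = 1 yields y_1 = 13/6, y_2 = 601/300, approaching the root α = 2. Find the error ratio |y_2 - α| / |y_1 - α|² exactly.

3/25

y_1 - α = 13/6 - 2 = 1/6, so |y_1 - α| = 1/6.
y_2 - α = 601/300 - 2 = 1/300, so |y_2 - α| = 1/300.
|y_1 - α|² = 1/36.
Ratio = (1/300) / (1/36) = 3/25.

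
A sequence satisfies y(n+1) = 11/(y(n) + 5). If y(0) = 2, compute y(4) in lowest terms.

3377/2041

y(1) = 11/(2 + 5) = 11/7.
y(2) = 11/(11/7 + 5) = 77/46.
y(3) = 11/(77/46 + 5) = 506/307.
y(4) = 11/(506/307 + 5) = 3377/2041.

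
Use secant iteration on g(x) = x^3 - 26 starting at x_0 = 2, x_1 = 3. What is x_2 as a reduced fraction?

g(2) = -18, g(3) = 1. x_2 = 3 - 1·(3 - 2)/(1 - (-18)) = 56/19.

56/19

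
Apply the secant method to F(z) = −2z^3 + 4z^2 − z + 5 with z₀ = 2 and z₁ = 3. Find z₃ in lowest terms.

16565/7447

F(2) = 3, F(3) = −16. z₂ = 3 − (−16)·(3 − 2)/((−16) − 3) = 41/19.
F(3) = −16, F(41/19) = 9408/6859. z₃ = (41/19) − (9408/6859)·((41/19) − 3)/((9408/6859) − (−16)) = 16565/7447.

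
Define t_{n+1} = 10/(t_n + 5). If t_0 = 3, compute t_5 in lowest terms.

t_1 = 10/(3 + 5) = 5/4.
t_2 = 10/(5/4 + 5) = 8/5.
t_3 = 10/(8/5 + 5) = 50/33.
t_4 = 10/(50/33 + 5) = 66/43.
t_5 = 10/(66/43 + 5) = 430/281.

430/281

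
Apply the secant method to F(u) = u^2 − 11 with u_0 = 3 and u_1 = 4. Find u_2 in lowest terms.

23/7

F(3) = −2, F(4) = 5. u_2 = 4 − 5·(4 − 3)/(5 − (−2)) = 23/7.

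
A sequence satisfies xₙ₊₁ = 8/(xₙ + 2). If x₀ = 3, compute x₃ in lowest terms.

36/19

x₁ = 8/(3 + 2) = 8/5.
x₂ = 8/(8/5 + 2) = 20/9.
x₃ = 8/(20/9 + 2) = 36/19.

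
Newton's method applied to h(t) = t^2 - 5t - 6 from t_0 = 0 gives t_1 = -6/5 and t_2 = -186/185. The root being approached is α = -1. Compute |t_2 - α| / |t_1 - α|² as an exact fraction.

t_1 - α = -6/5 - (-1) = -6/5 + 1 = -1/5, so |t_1 - α| = 1/5.
t_2 - α = -186/185 - (-1) = -186/185 + 1 = -1/185, so |t_2 - α| = 1/185.
|t_1 - α|² = 1/25.
Ratio = (1/185) / (1/25) = 5/37.

5/37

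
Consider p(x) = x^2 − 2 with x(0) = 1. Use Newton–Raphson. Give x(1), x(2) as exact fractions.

p'(x) = 2x.
p(1) = −1, p'(1) = 2, so x(1) = 1 − (−1)/2 = 3/2.
p(3/2) = 1/4, p'(3/2) = 3, so x(2) = (3/2) − (1/4)/3 = 17/12.

x(1) = 3/2, x(2) = 17/12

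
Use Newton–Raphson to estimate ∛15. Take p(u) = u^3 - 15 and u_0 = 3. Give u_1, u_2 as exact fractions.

p'(u) = 3u^2.
p(3) = 12, p'(3) = 27, so u_1 = 3 - 12/27 = 23/9.
p(23/9) = 1232/729, p'(23/9) = 529/27, so u_2 = (23/9) - (1232/729)/(529/27) = 35269/14283.

u_1 = 23/9, u_2 = 35269/14283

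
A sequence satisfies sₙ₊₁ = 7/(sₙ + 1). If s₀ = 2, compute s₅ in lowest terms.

707/318

s₁ = 7/(2 + 1) = 7/3.
s₂ = 7/(7/3 + 1) = 21/10.
s₃ = 7/(21/10 + 1) = 70/31.
s₄ = 7/(70/31 + 1) = 217/101.
s₅ = 7/(217/101 + 1) = 707/318.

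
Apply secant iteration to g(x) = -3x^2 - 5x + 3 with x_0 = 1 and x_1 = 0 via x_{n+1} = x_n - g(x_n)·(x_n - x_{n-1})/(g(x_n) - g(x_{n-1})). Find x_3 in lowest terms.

g(1) = -5, g(0) = 3. x_2 = 0 - 3·(0 - 1)/(3 - (-5)) = 3/8.
g(0) = 3, g(3/8) = 45/64. x_3 = (3/8) - (45/64)·((3/8) - 0)/((45/64) - 3) = 24/49.

24/49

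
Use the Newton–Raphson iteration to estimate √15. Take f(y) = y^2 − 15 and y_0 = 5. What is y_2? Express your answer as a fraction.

f'(y) = 2y.
f(5) = 10, f'(5) = 10, so y_1 = 5 − 10/10 = 4.
f(4) = 1, f'(4) = 8, so y_2 = 4 − 1/8 = 31/8.

31/8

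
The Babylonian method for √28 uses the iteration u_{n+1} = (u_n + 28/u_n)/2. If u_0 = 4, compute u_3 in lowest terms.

u_1 = (4 + 28/4)/2 = 11/2.
u_2 = (11/2 + 28/(11/2))/2 = 233/44.
u_3 = (233/44 + 28/(233/44))/2 = 108497/20504.

108497/20504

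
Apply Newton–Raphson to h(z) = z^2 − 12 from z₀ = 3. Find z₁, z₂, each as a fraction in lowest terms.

h'(z) = 2z.
h(3) = −3, h'(3) = 6, so z₁ = 3 − (−3)/6 = 7/2.
h(7/2) = 1/4, h'(7/2) = 7, so z₂ = (7/2) − (1/4)/7 = 97/28.

z₁ = 7/2, z₂ = 97/28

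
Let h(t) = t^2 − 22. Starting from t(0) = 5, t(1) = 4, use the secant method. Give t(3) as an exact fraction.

61/13

h(5) = 3, h(4) = −6. t(2) = 4 − (−6)·(4 − 5)/((−6) − 3) = 14/3.
h(4) = −6, h(14/3) = −2/9. t(3) = (14/3) − (−2/9)·((14/3) − 4)/((−2/9) − (−6)) = 61/13.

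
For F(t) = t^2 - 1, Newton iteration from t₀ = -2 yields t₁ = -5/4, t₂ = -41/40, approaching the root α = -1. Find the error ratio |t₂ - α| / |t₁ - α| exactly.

t₁ - α = -5/4 - (-1) = -5/4 + 1 = -1/4, so |t₁ - α| = 1/4.
t₂ - α = -41/40 - (-1) = -41/40 + 1 = -1/40, so |t₂ - α| = 1/40.
Ratio = (1/40) / (1/4) = 1/10.

1/10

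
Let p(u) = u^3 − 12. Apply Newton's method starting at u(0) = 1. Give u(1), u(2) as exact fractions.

p'(u) = 3u^2.
p(1) = −11, p'(1) = 3, so u(1) = 1 − (−11)/3 = 14/3.
p(14/3) = 2420/27, p'(14/3) = 196/3, so u(2) = (14/3) − (2420/27)/(196/3) = 1453/441.

u(1) = 14/3, u(2) = 1453/441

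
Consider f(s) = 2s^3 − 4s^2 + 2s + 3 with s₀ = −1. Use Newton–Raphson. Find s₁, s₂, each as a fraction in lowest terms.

s₁ = −11/16, s₂ = −2113/3528

f'(s) = 6s^2 − 8s + 2.
f(−1) = −5, f'(−1) = 16, so s₁ = (−1) − (−5)/16 = −11/16.
f(−11/16) = −1875/2048, f'(−11/16) = 1323/128, so s₂ = (−11/16) − (−1875/2048)/(1323/128) = −2113/3528.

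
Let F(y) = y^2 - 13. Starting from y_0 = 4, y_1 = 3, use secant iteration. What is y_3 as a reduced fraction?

83/23

F(4) = 3, F(3) = -4. y_2 = 3 - (-4)·(3 - 4)/((-4) - 3) = 25/7.
F(3) = -4, F(25/7) = -12/49. y_3 = (25/7) - (-12/49)·((25/7) - 3)/((-12/49) - (-4)) = 83/23.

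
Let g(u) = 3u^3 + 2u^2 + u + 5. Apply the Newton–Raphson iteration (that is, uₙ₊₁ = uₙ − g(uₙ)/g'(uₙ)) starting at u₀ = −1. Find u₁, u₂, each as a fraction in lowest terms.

u₁ = −3/2, u₂ = −83/61

g'(u) = 9u^2 + 4u + 1.
g(−1) = 3, g'(−1) = 6, so u₁ = (−1) − 3/6 = −3/2.
g(−3/2) = −17/8, g'(−3/2) = 61/4, so u₂ = (−3/2) − (−17/8)/(61/4) = −83/61.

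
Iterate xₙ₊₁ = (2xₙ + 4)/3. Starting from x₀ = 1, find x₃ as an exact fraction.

x₁ = (2·1 + 4)/3 = 2.
x₂ = (2·2 + 4)/3 = 8/3.
x₃ = (2·(8/3) + 4)/3 = 28/9.

28/9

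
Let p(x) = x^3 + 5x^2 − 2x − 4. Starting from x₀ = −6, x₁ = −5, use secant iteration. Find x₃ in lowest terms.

−18782/3583

p(−6) = −28, p(−5) = 6. x₂ = (−5) − 6·((−5) − (−6))/(6 − (−28)) = −88/17.
p(−5) = 6, p(−88/17) = 7980/4913. x₃ = (−88/17) − (7980/4913)·((−88/17) − (−5))/((7980/4913) − 6) = −18782/3583.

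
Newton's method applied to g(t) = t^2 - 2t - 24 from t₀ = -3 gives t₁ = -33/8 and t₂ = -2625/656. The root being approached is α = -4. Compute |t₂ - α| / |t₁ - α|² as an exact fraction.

t₁ - α = -33/8 - (-4) = -33/8 + 4 = -1/8, so |t₁ - α| = 1/8.
t₂ - α = -2625/656 - (-4) = -2625/656 + 4 = -1/656, so |t₂ - α| = 1/656.
|t₁ - α|² = 1/64.
Ratio = (1/656) / (1/64) = 4/41.

4/41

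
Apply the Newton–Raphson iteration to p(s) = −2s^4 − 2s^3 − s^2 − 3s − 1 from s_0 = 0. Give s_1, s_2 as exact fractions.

p'(s) = −8s^3 − 6s^2 − 2s − 3.
p(0) = −1, p'(0) = −3, so s_1 = 0 − (−1)/(−3) = −1/3.
p(−1/3) = −5/81, p'(−1/3) = −73/27, so s_2 = (−1/3) − (−5/81)/(−73/27) = −26/73.

s_1 = −1/3, s_2 = −26/73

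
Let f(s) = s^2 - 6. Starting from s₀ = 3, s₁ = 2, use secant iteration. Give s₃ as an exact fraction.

27/11

f(3) = 3, f(2) = -2. s₂ = 2 - (-2)·(2 - 3)/((-2) - 3) = 12/5.
f(2) = -2, f(12/5) = -6/25. s₃ = (12/5) - (-6/25)·((12/5) - 2)/((-6/25) - (-2)) = 27/11.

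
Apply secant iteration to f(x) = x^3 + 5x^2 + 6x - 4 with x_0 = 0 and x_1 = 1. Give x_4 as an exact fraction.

701479/1491535

f(0) = -4, f(1) = 8. x_2 = 1 - 8·(1 - 0)/(8 - (-4)) = 1/3.
f(1) = 8, f(1/3) = -38/27. x_3 = (1/3) - (-38/27)·((1/3) - 1)/((-38/27) - 8) = 55/127.
f(1/3) = -38/27, f(55/127) = -783712/2048383. x_4 = (55/127) - (-783712/2048383)·((55/127) - (1/3))/((-783712/2048383) - (-38/27)) = 701479/1491535.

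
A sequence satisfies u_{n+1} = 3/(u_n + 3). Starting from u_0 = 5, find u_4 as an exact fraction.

35/44

u_1 = 3/(5 + 3) = 3/8.
u_2 = 3/(3/8 + 3) = 8/9.
u_3 = 3/(8/9 + 3) = 27/35.
u_4 = 3/(27/35 + 3) = 35/44.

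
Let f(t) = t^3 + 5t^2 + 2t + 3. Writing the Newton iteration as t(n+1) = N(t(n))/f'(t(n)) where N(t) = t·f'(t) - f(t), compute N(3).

f'(t) = 3t^2 + 10t + 2.
N(t) = t·f'(t) - f(t) = t·(3t^2 + 10t + 2) - (t^3 + 5t^2 + 2t + 3) = 2t^3 + 5t^2 - 3.
N(3) = 96.

96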